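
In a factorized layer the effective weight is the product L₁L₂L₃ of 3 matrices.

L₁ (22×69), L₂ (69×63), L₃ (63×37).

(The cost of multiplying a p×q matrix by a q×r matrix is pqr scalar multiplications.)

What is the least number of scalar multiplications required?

Order (L₁(L₂L₃)): (L₂L₃): 69×63 by 63×37 → 69×37, cost 69·63·37 = 160839; (L₁(L₂L₃)): 22×69 by 69×37 → 22×37, cost 22·69·37 = 56166; cumulative 217005. Total 217005.
Order ((L₁L₂)L₃): (L₁L₂): 22×69 by 69×63 → 22×63, cost 22·69·63 = 95634; ((L₁L₂)L₃): 22×63 by 63×37 → 22×37, cost 22·63·37 = 51282; cumulative 146916. Total 146916.
Minimum: 146916.

146916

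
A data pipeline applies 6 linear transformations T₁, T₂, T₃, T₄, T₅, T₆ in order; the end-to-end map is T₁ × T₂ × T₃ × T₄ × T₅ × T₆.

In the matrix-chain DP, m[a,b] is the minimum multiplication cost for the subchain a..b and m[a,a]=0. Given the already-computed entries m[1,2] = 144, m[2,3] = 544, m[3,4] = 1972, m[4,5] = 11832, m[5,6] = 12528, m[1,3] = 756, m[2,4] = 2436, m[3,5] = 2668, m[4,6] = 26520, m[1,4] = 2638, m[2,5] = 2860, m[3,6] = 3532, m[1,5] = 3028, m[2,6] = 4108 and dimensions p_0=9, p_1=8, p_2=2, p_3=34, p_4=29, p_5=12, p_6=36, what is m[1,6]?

4324

m[1,6] = min over k∈[1,5] of m[1,k]+m[k+1,6]+p_{0}·p_k·p_{6}.
k=1: 0 + 4108 + 9·8·36 = 6700; k=2: 144 + 3532 + 9·2·36 = 4324; k=3: 756 + 26520 + 9·34·36 = 38292; k=4: 2638 + 12528 + 9·29·36 = 24562; k=5: 3028 + 0 + 9·12·36 = 6916.
Minimum: 4324 at k=2.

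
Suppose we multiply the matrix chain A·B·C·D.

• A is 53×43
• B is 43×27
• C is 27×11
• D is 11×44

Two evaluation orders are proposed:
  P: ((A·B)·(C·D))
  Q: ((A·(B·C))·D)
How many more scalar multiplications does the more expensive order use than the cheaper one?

74073

Order P = ((A·B)·(C·D)): (A·B): 53×43 by 43×27 → 53×27, cost 53·43·27 = 61533; (C·D): 27×11 by 11×44 → 27×44, cost 27·11·44 = 13068; ((A·B)·(C·D)): 53×27 by 27×44 → 53×44, cost 53·27·44 = 62964; cumulative 137565. Total 137565.
Order Q = ((A·(B·C))·D): (B·C): 43×27 by 27×11 → 43×11, cost 43·27·11 = 12771; (A·(B·C)): 53×43 by 43×11 → 53×11, cost 53·43·11 = 25069; cumulative 37840; ((A·(B·C))·D): 53×11 by 11×44 → 53×44, cost 53·11·44 = 25652; cumulative 63492. Total 63492.
Difference: |137565 − 63492| = 74073.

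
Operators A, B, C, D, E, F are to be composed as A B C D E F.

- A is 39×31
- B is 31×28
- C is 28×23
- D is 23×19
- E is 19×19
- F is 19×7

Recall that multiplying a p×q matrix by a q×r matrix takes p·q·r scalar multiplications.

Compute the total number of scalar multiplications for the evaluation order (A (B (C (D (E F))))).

(E F): 19×19 by 19×7 → 19×7, cost 19·19·7 = 2527
(D (E F)): 23×19 by 19×7 → 23×7, cost 23·19·7 = 3059; cumulative 5586
(C (D (E F))): 28×23 by 23×7 → 28×7, cost 28·23·7 = 4508; cumulative 10094
(B (C (D (E F)))): 31×28 by 28×7 → 31×7, cost 31·28·7 = 6076; cumulative 16170
(A (B (C (D (E F))))): 39×31 by 31×7 → 39×7, cost 39·31·7 = 8463; cumulative 24633
Total: 24633 scalar multiplications.

24633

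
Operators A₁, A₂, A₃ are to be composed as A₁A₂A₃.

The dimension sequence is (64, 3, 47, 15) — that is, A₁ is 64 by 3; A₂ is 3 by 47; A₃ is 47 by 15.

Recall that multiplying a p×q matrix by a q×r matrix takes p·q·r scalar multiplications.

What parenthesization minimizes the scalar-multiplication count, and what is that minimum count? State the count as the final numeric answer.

(A₁(A₂A₃)): cost 4995.
((A₁A₂)A₃): cost 54144.
Optimal: (A₁(A₂A₃)) with cost 4995.

4995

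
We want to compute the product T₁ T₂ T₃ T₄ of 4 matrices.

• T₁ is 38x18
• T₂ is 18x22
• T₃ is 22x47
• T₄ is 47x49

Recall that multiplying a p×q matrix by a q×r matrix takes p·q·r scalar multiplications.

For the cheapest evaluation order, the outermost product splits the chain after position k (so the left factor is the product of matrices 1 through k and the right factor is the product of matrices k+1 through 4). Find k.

Adjacent pairs: T₁T₂ = 38·18·22 = 15048; T₂T₃ = 18·22·47 = 18612; T₃T₄ = 22·47·49 = 50666.
Length 3: T₁..T₃: k=1: 0+18612+38·18·47=50760; k=2: 15048+0+38·22·47=54340 → min 50760 | T₂..T₄: k=2: 0+50666+18·22·49=70070; k=3: 18612+0+18·47·49=60066 → min 60066.
Top-level splits: k=1: (T₁..T₁)·(T₂..T₄) → 0+60066+38·18·49 = 93582; k=2: (T₁..T₂)·(T₃..T₄) → 15048+50666+38·22·49 = 106678; k=3: (T₁..T₃)·(T₄..T₄) → 50760+0+38·47·49 = 138274.
Best split is after T₁, i.e. k = 1.

1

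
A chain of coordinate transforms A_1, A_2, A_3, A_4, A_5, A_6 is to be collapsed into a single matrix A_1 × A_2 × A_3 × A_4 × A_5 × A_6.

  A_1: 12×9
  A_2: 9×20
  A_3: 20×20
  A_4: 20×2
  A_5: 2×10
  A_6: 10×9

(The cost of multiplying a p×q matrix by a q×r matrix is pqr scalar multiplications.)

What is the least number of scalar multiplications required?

1772

Adjacent pairs: A_1A_2 = 12·9·20 = 2160; A_2A_3 = 9·20·20 = 3600; A_3A_4 = 20·20·2 = 800; A_4A_5 = 20·2·10 = 400; A_5A_6 = 2·10·9 = 180.
Length 3: A_1..A_3: k=1: 0+3600+12·9·20=5760; k=2: 2160+0+12·20·20=6960 → min 5760 | A_2..A_4: k=2: 0+800+9·20·2=1160; k=3: 3600+0+9·20·2=3960 → min 1160 | A_3..A_5: k=3: 0+400+20·20·10=4400; k=4: 800+0+20·2·10=1200 → min 1200 | A_4..A_6: k=4: 0+180+20·2·9=540; k=5: 400+0+20·10·9=2200 → min 540.
Length 4: A_1..A_4: k=1: 0+1160+12·9·2=1376; k=2: 2160+800+12·20·2=3440; k=3: 5760+0+12·20·2=6240 → min 1376 | A_2..A_5: k=2: 0+1200+9·20·10=3000; k=3: 3600+400+9·20·10=5800; k=4: 1160+0+9·2·10=1340 → min 1340 | A_3..A_6: k=3: 0+540+20·20·9=4140; k=4: 800+180+20·2·9=1340; k=5: 1200+0+20·10·9=3000 → min 1340.
Length 5: A_1..A_5: k=1: 0+1340+12·9·10=2420; k=2: 2160+1200+12·20·10=5760; k=3: 5760+400+12·20·10=8560; k=4: 1376+0+12·2·10=1616 → min 1616 | A_2..A_6: k=2: 0+1340+9·20·9=2960; k=3: 3600+540+9·20·9=5760; k=4: 1160+180+9·2·9=1502; k=5: 1340+0+9·10·9=2150 → min 1502.
Length 6: A_1..A_6: k=1: 0+1502+12·9·9=2474; k=2: 2160+1340+12·20·9=5660; k=3: 5760+540+12·20·9=8460; k=4: 1376+180+12·2·9=1772; k=5: 1616+0+12·10·9=2696 → min 1772.
Optimal order: ((A_1 × (A_2 × (A_3 × A_4))) × (A_5 × A_6)) with cost 1772.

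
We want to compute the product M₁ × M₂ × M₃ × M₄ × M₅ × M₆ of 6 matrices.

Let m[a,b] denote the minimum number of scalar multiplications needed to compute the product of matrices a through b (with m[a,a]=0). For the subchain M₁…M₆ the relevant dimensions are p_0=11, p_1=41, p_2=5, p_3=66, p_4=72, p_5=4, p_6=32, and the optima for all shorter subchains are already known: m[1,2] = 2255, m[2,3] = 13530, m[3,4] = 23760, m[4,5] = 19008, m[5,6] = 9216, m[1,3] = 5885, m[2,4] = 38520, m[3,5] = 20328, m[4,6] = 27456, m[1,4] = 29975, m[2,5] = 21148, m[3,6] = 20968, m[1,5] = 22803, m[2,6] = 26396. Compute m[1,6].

m[1,6] = min over k∈[1,5] of m[1,k]+m[k+1,6]+p_{0}·p_k·p_{6}.
k=1: 0 + 26396 + 11·41·32 = 40828; k=2: 2255 + 20968 + 11·5·32 = 24983; k=3: 5885 + 27456 + 11·66·32 = 56573; k=4: 29975 + 9216 + 11·72·32 = 64535; k=5: 22803 + 0 + 11·4·32 = 24211.
Minimum: 24211 at k=5.

24211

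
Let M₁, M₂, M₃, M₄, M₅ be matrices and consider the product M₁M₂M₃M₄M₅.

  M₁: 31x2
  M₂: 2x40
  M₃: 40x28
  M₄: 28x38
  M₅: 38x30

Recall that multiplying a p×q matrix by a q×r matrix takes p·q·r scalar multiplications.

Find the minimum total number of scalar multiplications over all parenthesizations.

8508

Adjacent pairs: M₁M₂ = 31·2·40 = 2480; M₂M₃ = 2·40·28 = 2240; M₃M₄ = 40·28·38 = 42560; M₄M₅ = 28·38·30 = 31920.
Length 3: M₁..M₃: k=1: 0+2240+31·2·28=3976; k=2: 2480+0+31·40·28=37200 → min 3976 | M₂..M₄: k=2: 0+42560+2·40·38=45600; k=3: 2240+0+2·28·38=4368 → min 4368 | M₃..M₅: k=3: 0+31920+40·28·30=65520; k=4: 42560+0+40·38·30=88160 → min 65520.
Length 4: M₁..M₄: k=1: 0+4368+31·2·38=6724; k=2: 2480+42560+31·40·38=92160; k=3: 3976+0+31·28·38=36960 → min 6724 | M₂..M₅: k=2: 0+65520+2·40·30=67920; k=3: 2240+31920+2·28·30=35840; k=4: 4368+0+2·38·30=6648 → min 6648.
Length 5: M₁..M₅: k=1: 0+6648+31·2·30=8508; k=2: 2480+65520+31·40·30=105200; k=3: 3976+31920+31·28·30=61936; k=4: 6724+0+31·38·30=42064 → min 8508.
Optimal order: (M₁(((M₂M₃)M₄)M₅)) with cost 8508.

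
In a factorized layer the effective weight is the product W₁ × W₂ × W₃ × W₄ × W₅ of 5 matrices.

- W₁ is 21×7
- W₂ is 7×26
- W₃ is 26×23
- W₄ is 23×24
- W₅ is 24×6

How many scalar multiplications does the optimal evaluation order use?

Adjacent pairs: W₁W₂ = 21·7·26 = 3822; W₂W₃ = 7·26·23 = 4186; W₃W₄ = 26·23·24 = 14352; W₄W₅ = 23·24·6 = 3312.
Length 3: W₁..W₃: k=1: 0+4186+21·7·23=7567; k=2: 3822+0+21·26·23=16380 → min 7567 | W₂..W₄: k=2: 0+14352+7·26·24=18720; k=3: 4186+0+7·23·24=8050 → min 8050 | W₃..W₅: k=3: 0+3312+26·23·6=6900; k=4: 14352+0+26·24·6=18096 → min 6900.
Length 4: W₁..W₄: k=1: 0+8050+21·7·24=11578; k=2: 3822+14352+21·26·24=31278; k=3: 7567+0+21·23·24=19159 → min 11578 | W₂..W₅: k=2: 0+6900+7·26·6=7992; k=3: 4186+3312+7·23·6=8464; k=4: 8050+0+7·24·6=9058 → min 7992.
Length 5: W₁..W₅: k=1: 0+7992+21·7·6=8874; k=2: 3822+6900+21·26·6=13998; k=3: 7567+3312+21·23·6=13777; k=4: 11578+0+21·24·6=14602 → min 8874.
Optimal order: (W₁ × (W₂ × (W₃ × (W₄ × W₅)))) with cost 8874.

8874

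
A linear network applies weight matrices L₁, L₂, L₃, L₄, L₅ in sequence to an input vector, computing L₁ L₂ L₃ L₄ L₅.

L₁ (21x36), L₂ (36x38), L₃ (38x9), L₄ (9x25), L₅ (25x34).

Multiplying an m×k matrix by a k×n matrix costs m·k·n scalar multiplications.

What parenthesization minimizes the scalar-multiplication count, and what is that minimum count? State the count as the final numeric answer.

Adjacent pairs: L₁L₂ = 21·36·38 = 28728; L₂L₃ = 36·38·9 = 12312; L₃L₄ = 38·9·25 = 8550; L₄L₅ = 9·25·34 = 7650.
Length 3: L₁..L₃: k=1: 0+12312+21·36·9=19116; k=2: 28728+0+21·38·9=35910 → min 19116 | L₂..L₄: k=2: 0+8550+36·38·25=42750; k=3: 12312+0+36·9·25=20412 → min 20412 | L₃..L₅: k=3: 0+7650+38·9·34=19278; k=4: 8550+0+38·25·34=40850 → min 19278.
Length 4: L₁..L₄: k=1: 0+20412+21·36·25=39312; k=2: 28728+8550+21·38·25=57228; k=3: 19116+0+21·9·25=23841 → min 23841 | L₂..L₅: k=2: 0+19278+36·38·34=65790; k=3: 12312+7650+36·9·34=30978; k=4: 20412+0+36·25·34=51012 → min 30978.
Length 5: L₁..L₅: k=1: 0+30978+21·36·34=56682; k=2: 28728+19278+21·38·34=75138; k=3: 19116+7650+21·9·34=33192; k=4: 23841+0+21·25·34=41691 → min 33192.
Optimal parenthesization: ((L₁ (L₂ L₃)) (L₄ L₅)) with cost 33192.

33192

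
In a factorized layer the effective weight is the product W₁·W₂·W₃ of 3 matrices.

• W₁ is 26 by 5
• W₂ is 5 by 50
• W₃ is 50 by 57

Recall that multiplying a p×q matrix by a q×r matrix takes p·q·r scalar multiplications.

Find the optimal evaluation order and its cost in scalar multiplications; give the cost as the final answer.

21660

(W₁·(W₂·W₃)): cost 21660.
((W₁·W₂)·W₃): cost 80600.
Optimal: (W₁·(W₂·W₃)) with cost 21660.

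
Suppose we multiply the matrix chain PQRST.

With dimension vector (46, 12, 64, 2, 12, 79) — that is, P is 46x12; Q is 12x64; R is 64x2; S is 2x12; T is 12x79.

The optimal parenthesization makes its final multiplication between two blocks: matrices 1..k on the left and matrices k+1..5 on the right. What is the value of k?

Adjacent pairs: PQ = 46·12·64 = 35328; QR = 12·64·2 = 1536; RS = 64·2·12 = 1536; ST = 2·12·79 = 1896.
Length 3: P..R: k=1: 0+1536+46·12·2=2640; k=2: 35328+0+46·64·2=41216 → min 2640 | Q..S: k=2: 0+1536+12·64·12=10752; k=3: 1536+0+12·2·12=1824 → min 1824 | R..T: k=3: 0+1896+64·2·79=12008; k=4: 1536+0+64·12·79=62208 → min 12008.
Length 4: P..S: k=1: 0+1824+46·12·12=8448; k=2: 35328+1536+46·64·12=72192; k=3: 2640+0+46·2·12=3744 → min 3744 | Q..T: k=2: 0+12008+12·64·79=72680; k=3: 1536+1896+12·2·79=5328; k=4: 1824+0+12·12·79=13200 → min 5328.
Top-level splits: k=1: (P..P)·(Q..T) → 0+5328+46·12·79 = 48936; k=2: (P..Q)·(R..T) → 35328+12008+46·64·79 = 279912; k=3: (P..R)·(S..T) → 2640+1896+46·2·79 = 11804; k=4: (P..S)·(T..T) → 3744+0+46·12·79 = 47352.
Best split is after R, i.e. k = 3.

3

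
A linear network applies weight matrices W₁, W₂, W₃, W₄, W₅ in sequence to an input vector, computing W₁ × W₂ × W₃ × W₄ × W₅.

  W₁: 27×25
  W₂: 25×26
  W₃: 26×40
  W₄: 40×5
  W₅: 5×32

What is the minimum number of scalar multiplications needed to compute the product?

Adjacent pairs: W₁W₂ = 27·25·26 = 17550; W₂W₃ = 25·26·40 = 26000; W₃W₄ = 26·40·5 = 5200; W₄W₅ = 40·5·32 = 6400.
Length 3: W₁..W₃: k=1: 0+26000+27·25·40=53000; k=2: 17550+0+27·26·40=45630 → min 45630 | W₂..W₄: k=2: 0+5200+25·26·5=8450; k=3: 26000+0+25·40·5=31000 → min 8450 | W₃..W₅: k=3: 0+6400+26·40·32=39680; k=4: 5200+0+26·5·32=9360 → min 9360.
Length 4: W₁..W₄: k=1: 0+8450+27·25·5=11825; k=2: 17550+5200+27·26·5=26260; k=3: 45630+0+27·40·5=51030 → min 11825 | W₂..W₅: k=2: 0+9360+25·26·32=30160; k=3: 26000+6400+25·40·32=64400; k=4: 8450+0+25·5·32=12450 → min 12450.
Length 5: W₁..W₅: k=1: 0+12450+27·25·32=34050; k=2: 17550+9360+27·26·32=49374; k=3: 45630+6400+27·40·32=86590; k=4: 11825+0+27·5·32=16145 → min 16145.
Optimal order: ((W₁ × (W₂ × (W₃ × W₄))) × W₅) with cost 16145.

16145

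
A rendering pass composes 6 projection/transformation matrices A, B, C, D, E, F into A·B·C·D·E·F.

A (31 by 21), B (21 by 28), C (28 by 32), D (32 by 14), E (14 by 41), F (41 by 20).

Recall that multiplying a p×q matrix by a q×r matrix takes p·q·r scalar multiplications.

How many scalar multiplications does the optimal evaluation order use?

50050

Adjacent pairs: AB = 31·21·28 = 18228; BC = 21·28·32 = 18816; CD = 28·32·14 = 12544; DE = 32·14·41 = 18368; EF = 14·41·20 = 11480.
Length 3: A..C: k=1: 0+18816+31·21·32=39648; k=2: 18228+0+31·28·32=46004 → min 39648 | B..D: k=2: 0+12544+21·28·14=20776; k=3: 18816+0+21·32·14=28224 → min 20776 | C..E: k=3: 0+18368+28·32·41=55104; k=4: 12544+0+28·14·41=28616 → min 28616 | D..F: k=4: 0+11480+32·14·20=20440; k=5: 18368+0+32·41·20=44608 → min 20440.
Length 4: A..D: k=1: 0+20776+31·21·14=29890; k=2: 18228+12544+31·28·14=42924; k=3: 39648+0+31·32·14=53536 → min 29890 | B..E: k=2: 0+28616+21·28·41=52724; k=3: 18816+18368+21·32·41=64736; k=4: 20776+0+21·14·41=32830 → min 32830 | C..F: k=3: 0+20440+28·32·20=38360; k=4: 12544+11480+28·14·20=31864; k=5: 28616+0+28·41·20=51576 → min 31864.
Length 5: A..E: k=1: 0+32830+31·21·41=59521; k=2: 18228+28616+31·28·41=82432; k=3: 39648+18368+31·32·41=98688; k=4: 29890+0+31·14·41=47684 → min 47684 | B..F: k=2: 0+31864+21·28·20=43624; k=3: 18816+20440+21·32·20=52696; k=4: 20776+11480+21·14·20=38136; k=5: 32830+0+21·41·20=50050 → min 38136.
Length 6: A..F: k=1: 0+38136+31·21·20=51156; k=2: 18228+31864+31·28·20=67452; k=3: 39648+20440+31·32·20=79928; k=4: 29890+11480+31·14·20=50050; k=5: 47684+0+31·41·20=73104 → min 50050.
Optimal order: ((A·(B·(C·D)))·(E·F)) with cost 50050.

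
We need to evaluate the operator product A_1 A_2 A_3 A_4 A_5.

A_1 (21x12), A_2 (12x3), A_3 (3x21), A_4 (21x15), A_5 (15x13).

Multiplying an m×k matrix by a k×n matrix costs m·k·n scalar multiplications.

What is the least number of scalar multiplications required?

Adjacent pairs: A_1A_2 = 21·12·3 = 756; A_2A_3 = 12·3·21 = 756; A_3A_4 = 3·21·15 = 945; A_4A_5 = 21·15·13 = 4095.
Length 3: A_1..A_3: k=1: 0+756+21·12·21=6048; k=2: 756+0+21·3·21=2079 → min 2079 | A_2..A_4: k=2: 0+945+12·3·15=1485; k=3: 756+0+12·21·15=4536 → min 1485 | A_3..A_5: k=3: 0+4095+3·21·13=4914; k=4: 945+0+3·15·13=1530 → min 1530.
Length 4: A_1..A_4: k=1: 0+1485+21·12·15=5265; k=2: 756+945+21·3·15=2646; k=3: 2079+0+21·21·15=8694 → min 2646 | A_2..A_5: k=2: 0+1530+12·3·13=1998; k=3: 756+4095+12·21·13=8127; k=4: 1485+0+12·15·13=3825 → min 1998.
Length 5: A_1..A_5: k=1: 0+1998+21·12·13=5274; k=2: 756+1530+21·3·13=3105; k=3: 2079+4095+21·21·13=11907; k=4: 2646+0+21·15·13=6741 → min 3105.
Optimal order: ((A_1 A_2) ((A_3 A_4) A_5)) with cost 3105.

3105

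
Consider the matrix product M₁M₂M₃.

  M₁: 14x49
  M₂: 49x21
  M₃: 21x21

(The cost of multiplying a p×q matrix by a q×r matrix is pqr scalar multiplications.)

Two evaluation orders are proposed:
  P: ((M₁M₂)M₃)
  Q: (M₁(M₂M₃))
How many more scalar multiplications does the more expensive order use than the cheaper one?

Order P = ((M₁M₂)M₃): (M₁M₂): 14×49 by 49×21 → 14×21, cost 14·49·21 = 14406; ((M₁M₂)M₃): 14×21 by 21×21 → 14×21, cost 14·21·21 = 6174; cumulative 20580. Total 20580.
Order Q = (M₁(M₂M₃)): (M₂M₃): 49×21 by 21×21 → 49×21, cost 49·21·21 = 21609; (M₁(M₂M₃)): 14×49 by 49×21 → 14×21, cost 14·49·21 = 14406; cumulative 36015. Total 36015.
Difference: |20580 − 36015| = 15435.

15435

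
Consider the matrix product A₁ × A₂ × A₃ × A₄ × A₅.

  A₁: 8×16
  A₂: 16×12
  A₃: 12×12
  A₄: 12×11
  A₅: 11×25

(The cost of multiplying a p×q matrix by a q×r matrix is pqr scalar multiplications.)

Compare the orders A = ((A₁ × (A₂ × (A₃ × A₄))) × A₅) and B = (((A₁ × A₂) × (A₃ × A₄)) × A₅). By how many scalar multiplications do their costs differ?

Order A = ((A₁ × (A₂ × (A₃ × A₄))) × A₅): (A₃ × A₄): 12×12 by 12×11 → 12×11, cost 12·12·11 = 1584; (A₂ × (A₃ × A₄)): 16×12 by 12×11 → 16×11, cost 16·12·11 = 2112; cumulative 3696; (A₁ × (A₂ × (A₃ × A₄))): 8×16 by 16×11 → 8×11, cost 8·16·11 = 1408; cumulative 5104; ((A₁ × (A₂ × (A₃ × A₄))) × A₅): 8×11 by 11×25 → 8×25, cost 8·11·25 = 2200; cumulative 7304. Total 7304.
Order B = (((A₁ × A₂) × (A₃ × A₄)) × A₅): (A₁ × A₂): 8×16 by 16×12 → 8×12, cost 8·16·12 = 1536; (A₃ × A₄): 12×12 by 12×11 → 12×11, cost 12·12·11 = 1584; ((A₁ × A₂) × (A₃ × A₄)): 8×12 by 12×11 → 8×11, cost 8·12·11 = 1056; cumulative 4176; (((A₁ × A₂) × (A₃ × A₄)) × A₅): 8×11 by 11×25 → 8×25, cost 8·11·25 = 2200; cumulative 6376. Total 6376.
Difference: |7304 − 6376| = 928.

928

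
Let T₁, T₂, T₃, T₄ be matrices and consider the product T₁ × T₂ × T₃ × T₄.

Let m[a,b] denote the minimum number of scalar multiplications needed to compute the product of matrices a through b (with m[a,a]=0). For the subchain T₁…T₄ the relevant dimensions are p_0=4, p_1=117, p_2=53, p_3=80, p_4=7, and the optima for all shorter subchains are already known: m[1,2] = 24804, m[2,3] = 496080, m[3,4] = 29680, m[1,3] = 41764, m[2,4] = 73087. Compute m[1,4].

44004

m[1,4] = min over k∈[1,3] of m[1,k]+m[k+1,4]+p_{0}·p_k·p_{4}.
k=1: 0 + 73087 + 4·117·7 = 76363; k=2: 24804 + 29680 + 4·53·7 = 55968; k=3: 41764 + 0 + 4·80·7 = 44004.
Minimum: 44004 at k=3.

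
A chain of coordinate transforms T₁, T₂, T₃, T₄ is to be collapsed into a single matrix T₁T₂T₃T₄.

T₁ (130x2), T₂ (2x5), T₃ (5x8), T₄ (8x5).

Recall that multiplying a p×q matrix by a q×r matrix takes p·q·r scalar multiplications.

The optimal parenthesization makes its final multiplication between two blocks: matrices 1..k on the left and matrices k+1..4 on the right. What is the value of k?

Adjacent pairs: T₁T₂ = 130·2·5 = 1300; T₂T₃ = 2·5·8 = 80; T₃T₄ = 5·8·5 = 200.
Length 3: T₁..T₃: k=1: 0+80+130·2·8=2160; k=2: 1300+0+130·5·8=6500 → min 2160 | T₂..T₄: k=2: 0+200+2·5·5=250; k=3: 80+0+2·8·5=160 → min 160.
Top-level splits: k=1: (T₁..T₁)·(T₂..T₄) → 0+160+130·2·5 = 1460; k=2: (T₁..T₂)·(T₃..T₄) → 1300+200+130·5·5 = 4750; k=3: (T₁..T₃)·(T₄..T₄) → 2160+0+130·8·5 = 7360.
Best split is after T₁, i.e. k = 1.

1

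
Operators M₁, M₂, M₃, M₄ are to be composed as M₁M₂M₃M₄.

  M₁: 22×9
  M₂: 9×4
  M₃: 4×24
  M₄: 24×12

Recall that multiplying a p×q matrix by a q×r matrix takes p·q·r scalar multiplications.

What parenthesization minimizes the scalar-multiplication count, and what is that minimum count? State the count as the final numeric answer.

3000

Adjacent pairs: M₁M₂ = 22·9·4 = 792; M₂M₃ = 9·4·24 = 864; M₃M₄ = 4·24·12 = 1152.
Length 3: M₁..M₃: k=1: 0+864+22·9·24=5616; k=2: 792+0+22·4·24=2904 → min 2904 | M₂..M₄: k=2: 0+1152+9·4·12=1584; k=3: 864+0+9·24·12=3456 → min 1584.
Length 4: M₁..M₄: k=1: 0+1584+22·9·12=3960; k=2: 792+1152+22·4·12=3000; k=3: 2904+0+22·24·12=9240 → min 3000.
Optimal parenthesization: ((M₁M₂)(M₃M₄)) with cost 3000.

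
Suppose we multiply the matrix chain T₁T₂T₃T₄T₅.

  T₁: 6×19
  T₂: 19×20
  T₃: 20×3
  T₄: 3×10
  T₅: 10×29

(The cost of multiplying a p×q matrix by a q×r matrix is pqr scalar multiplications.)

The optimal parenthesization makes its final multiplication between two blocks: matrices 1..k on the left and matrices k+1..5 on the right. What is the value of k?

3

Adjacent pairs: T₁T₂ = 6·19·20 = 2280; T₂T₃ = 19·20·3 = 1140; T₃T₄ = 20·3·10 = 600; T₄T₅ = 3·10·29 = 870.
Length 3: T₁..T₃: k=1: 0+1140+6·19·3=1482; k=2: 2280+0+6·20·3=2640 → min 1482 | T₂..T₄: k=2: 0+600+19·20·10=4400; k=3: 1140+0+19·3·10=1710 → min 1710 | T₃..T₅: k=3: 0+870+20·3·29=2610; k=4: 600+0+20·10·29=6400 → min 2610.
Length 4: T₁..T₄: k=1: 0+1710+6·19·10=2850; k=2: 2280+600+6·20·10=4080; k=3: 1482+0+6·3·10=1662 → min 1662 | T₂..T₅: k=2: 0+2610+19·20·29=13630; k=3: 1140+870+19·3·29=3663; k=4: 1710+0+19·10·29=7220 → min 3663.
Top-level splits: k=1: (T₁..T₁)·(T₂..T₅) → 0+3663+6·19·29 = 6969; k=2: (T₁..T₂)·(T₃..T₅) → 2280+2610+6·20·29 = 8370; k=3: (T₁..T₃)·(T₄..T₅) → 1482+870+6·3·29 = 2874; k=4: (T₁..T₄)·(T₅..T₅) → 1662+0+6·10·29 = 3402.
Best split is after T₃, i.e. k = 3.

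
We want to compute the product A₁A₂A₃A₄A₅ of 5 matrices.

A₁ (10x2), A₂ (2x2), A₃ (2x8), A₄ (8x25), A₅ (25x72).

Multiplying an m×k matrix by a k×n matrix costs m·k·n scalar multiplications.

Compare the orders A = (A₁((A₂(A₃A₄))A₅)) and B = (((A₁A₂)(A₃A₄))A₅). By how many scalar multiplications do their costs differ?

Order A = (A₁((A₂(A₃A₄))A₅)): (A₃A₄): 2×8 by 8×25 → 2×25, cost 2·8·25 = 400; (A₂(A₃A₄)): 2×2 by 2×25 → 2×25, cost 2·2·25 = 100; cumulative 500; ((A₂(A₃A₄))A₅): 2×25 by 25×72 → 2×72, cost 2·25·72 = 3600; cumulative 4100; (A₁((A₂(A₃A₄))A₅)): 10×2 by 2×72 → 10×72, cost 10·2·72 = 1440; cumulative 5540. Total 5540.
Order B = (((A₁A₂)(A₃A₄))A₅): (A₁A₂): 10×2 by 2×2 → 10×2, cost 10·2·2 = 40; (A₃A₄): 2×8 by 8×25 → 2×25, cost 2·8·25 = 400; ((A₁A₂)(A₃A₄)): 10×2 by 2×25 → 10×25, cost 10·2·25 = 500; cumulative 940; (((A₁A₂)(A₃A₄))A₅): 10×25 by 25×72 → 10×72, cost 10·25·72 = 18000; cumulative 18940. Total 18940.
Difference: |5540 − 18940| = 13400.

13400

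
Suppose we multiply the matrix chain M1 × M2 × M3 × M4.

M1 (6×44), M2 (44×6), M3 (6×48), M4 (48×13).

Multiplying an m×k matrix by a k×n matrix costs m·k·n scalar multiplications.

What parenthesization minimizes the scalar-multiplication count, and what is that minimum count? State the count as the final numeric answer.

5796

Adjacent pairs: M1M2 = 6·44·6 = 1584; M2M3 = 44·6·48 = 12672; M3M4 = 6·48·13 = 3744.
Length 3: M1..M3: k=1: 0+12672+6·44·48=25344; k=2: 1584+0+6·6·48=3312 → min 3312 | M2..M4: k=2: 0+3744+44·6·13=7176; k=3: 12672+0+44·48·13=40128 → min 7176.
Length 4: M1..M4: k=1: 0+7176+6·44·13=10608; k=2: 1584+3744+6·6·13=5796; k=3: 3312+0+6·48·13=7056 → min 5796.
Optimal parenthesization: ((M1 × M2) × (M3 × M4)) with cost 5796.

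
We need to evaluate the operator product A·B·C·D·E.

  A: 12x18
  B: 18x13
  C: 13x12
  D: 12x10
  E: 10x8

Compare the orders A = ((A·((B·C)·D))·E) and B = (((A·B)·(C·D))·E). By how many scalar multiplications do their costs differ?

1200

Order A = ((A·((B·C)·D))·E): (B·C): 18×13 by 13×12 → 18×12, cost 18·13·12 = 2808; ((B·C)·D): 18×12 by 12×10 → 18×10, cost 18·12·10 = 2160; cumulative 4968; (A·((B·C)·D)): 12×18 by 18×10 → 12×10, cost 12·18·10 = 2160; cumulative 7128; ((A·((B·C)·D))·E): 12×10 by 10×8 → 12×8, cost 12·10·8 = 960; cumulative 8088. Total 8088.
Order B = (((A·B)·(C·D))·E): (A·B): 12×18 by 18×13 → 12×13, cost 12·18·13 = 2808; (C·D): 13×12 by 12×10 → 13×10, cost 13·12·10 = 1560; ((A·B)·(C·D)): 12×13 by 13×10 → 12×10, cost 12·13·10 = 1560; cumulative 5928; (((A·B)·(C·D))·E): 12×10 by 10×8 → 12×8, cost 12·10·8 = 960; cumulative 6888. Total 6888.
Difference: |8088 − 6888| = 1200.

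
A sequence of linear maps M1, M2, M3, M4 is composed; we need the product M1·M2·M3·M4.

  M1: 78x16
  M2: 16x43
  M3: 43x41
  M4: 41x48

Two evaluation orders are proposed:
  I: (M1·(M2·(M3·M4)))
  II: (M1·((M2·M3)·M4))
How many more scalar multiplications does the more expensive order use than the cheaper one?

Order I = (M1·(M2·(M3·M4))): (M3·M4): 43×41 by 41×48 → 43×48, cost 43·41·48 = 84624; (M2·(M3·M4)): 16×43 by 43×48 → 16×48, cost 16·43·48 = 33024; cumulative 117648; (M1·(M2·(M3·M4))): 78×16 by 16×48 → 78×48, cost 78·16·48 = 59904; cumulative 177552. Total 177552.
Order II = (M1·((M2·M3)·M4)): (M2·M3): 16×43 by 43×41 → 16×41, cost 16·43·41 = 28208; ((M2·M3)·M4): 16×41 by 41×48 → 16×48, cost 16·41·48 = 31488; cumulative 59696; (M1·((M2·M3)·M4)): 78×16 by 16×48 → 78×48, cost 78·16·48 = 59904; cumulative 119600. Total 119600.
Difference: |177552 − 119600| = 57952.

57952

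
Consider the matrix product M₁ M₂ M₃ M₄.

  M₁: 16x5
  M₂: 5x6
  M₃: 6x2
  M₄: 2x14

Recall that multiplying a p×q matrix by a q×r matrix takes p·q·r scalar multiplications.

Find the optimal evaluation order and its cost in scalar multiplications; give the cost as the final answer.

668

Adjacent pairs: M₁M₂ = 16·5·6 = 480; M₂M₃ = 5·6·2 = 60; M₃M₄ = 6·2·14 = 168.
Length 3: M₁..M₃: k=1: 0+60+16·5·2=220; k=2: 480+0+16·6·2=672 → min 220 | M₂..M₄: k=2: 0+168+5·6·14=588; k=3: 60+0+5·2·14=200 → min 200.
Length 4: M₁..M₄: k=1: 0+200+16·5·14=1320; k=2: 480+168+16·6·14=1992; k=3: 220+0+16·2·14=668 → min 668.
Optimal parenthesization: ((M₁ (M₂ M₃)) M₄) with cost 668.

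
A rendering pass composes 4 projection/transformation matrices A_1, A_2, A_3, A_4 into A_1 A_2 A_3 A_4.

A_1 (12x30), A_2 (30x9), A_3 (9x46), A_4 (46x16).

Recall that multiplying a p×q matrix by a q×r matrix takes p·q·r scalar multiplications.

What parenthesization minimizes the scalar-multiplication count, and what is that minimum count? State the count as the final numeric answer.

Adjacent pairs: A_1A_2 = 12·30·9 = 3240; A_2A_3 = 30·9·46 = 12420; A_3A_4 = 9·46·16 = 6624.
Length 3: A_1..A_3: k=1: 0+12420+12·30·46=28980; k=2: 3240+0+12·9·46=8208 → min 8208 | A_2..A_4: k=2: 0+6624+30·9·16=10944; k=3: 12420+0+30·46·16=34500 → min 10944.
Length 4: A_1..A_4: k=1: 0+10944+12·30·16=16704; k=2: 3240+6624+12·9·16=11592; k=3: 8208+0+12·46·16=17040 → min 11592.
Optimal parenthesization: ((A_1 A_2) (A_3 A_4)) with cost 11592.

11592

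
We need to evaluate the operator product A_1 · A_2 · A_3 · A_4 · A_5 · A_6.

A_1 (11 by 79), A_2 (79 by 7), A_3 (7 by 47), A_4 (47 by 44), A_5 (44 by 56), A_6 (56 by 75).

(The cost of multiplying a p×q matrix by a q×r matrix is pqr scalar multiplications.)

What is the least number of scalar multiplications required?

Adjacent pairs: A_1A_2 = 11·79·7 = 6083; A_2A_3 = 79·7·47 = 25991; A_3A_4 = 7·47·44 = 14476; A_4A_5 = 47·44·56 = 115808; A_5A_6 = 44·56·75 = 184800.
Length 3: A_1..A_3: k=1: 0+25991+11·79·47=66834; k=2: 6083+0+11·7·47=9702 → min 9702 | A_2..A_4: k=2: 0+14476+79·7·44=38808; k=3: 25991+0+79·47·44=189363 → min 38808 | A_3..A_5: k=3: 0+115808+7·47·56=134232; k=4: 14476+0+7·44·56=31724 → min 31724 | A_4..A_6: k=4: 0+184800+47·44·75=339900; k=5: 115808+0+47·56·75=313208 → min 313208.
Length 4: A_1..A_4: k=1: 0+38808+11·79·44=77044; k=2: 6083+14476+11·7·44=23947; k=3: 9702+0+11·47·44=32450 → min 23947 | A_2..A_5: k=2: 0+31724+79·7·56=62692; k=3: 25991+115808+79·47·56=349727; k=4: 38808+0+79·44·56=233464 → min 62692 | A_3..A_6: k=3: 0+313208+7·47·75=337883; k=4: 14476+184800+7·44·75=222376; k=5: 31724+0+7·56·75=61124 → min 61124.
Length 5: A_1..A_5: k=1: 0+62692+11·79·56=111356; k=2: 6083+31724+11·7·56=42119; k=3: 9702+115808+11·47·56=154462; k=4: 23947+0+11·44·56=51051 → min 42119 | A_2..A_6: k=2: 0+61124+79·7·75=102599; k=3: 25991+313208+79·47·75=617674; k=4: 38808+184800+79·44·75=484308; k=5: 62692+0+79·56·75=394492 → min 102599.
Length 6: A_1..A_6: k=1: 0+102599+11·79·75=167774; k=2: 6083+61124+11·7·75=72982; k=3: 9702+313208+11·47·75=361685; k=4: 23947+184800+11·44·75=245047; k=5: 42119+0+11·56·75=88319 → min 72982.
Optimal order: ((A_1 · A_2) · (((A_3 · A_4) · A_5) · A_6)) with cost 72982.

72982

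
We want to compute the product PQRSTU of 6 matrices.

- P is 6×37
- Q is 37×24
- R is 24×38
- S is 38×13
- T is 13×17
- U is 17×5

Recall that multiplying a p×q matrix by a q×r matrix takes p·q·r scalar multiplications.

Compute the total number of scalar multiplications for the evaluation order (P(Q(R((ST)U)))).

21738

(ST): 38×13 by 13×17 → 38×17, cost 38·13·17 = 8398
((ST)U): 38×17 by 17×5 → 38×5, cost 38·17·5 = 3230; cumulative 11628
(R((ST)U)): 24×38 by 38×5 → 24×5, cost 24·38·5 = 4560; cumulative 16188
(Q(R((ST)U))): 37×24 by 24×5 → 37×5, cost 37·24·5 = 4440; cumulative 20628
(P(Q(R((ST)U)))): 6×37 by 37×5 → 6×5, cost 6·37·5 = 1110; cumulative 21738
Total: 21738 scalar multiplications.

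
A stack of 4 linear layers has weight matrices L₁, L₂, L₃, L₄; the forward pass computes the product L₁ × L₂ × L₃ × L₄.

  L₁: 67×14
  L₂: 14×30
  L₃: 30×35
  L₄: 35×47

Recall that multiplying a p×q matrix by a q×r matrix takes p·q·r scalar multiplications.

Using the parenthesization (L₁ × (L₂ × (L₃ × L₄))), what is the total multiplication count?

113176

(L₃ × L₄): 30×35 by 35×47 → 30×47, cost 30·35·47 = 49350
(L₂ × (L₃ × L₄)): 14×30 by 30×47 → 14×47, cost 14·30·47 = 19740; cumulative 69090
(L₁ × (L₂ × (L₃ × L₄))): 67×14 by 14×47 → 67×47, cost 67·14·47 = 44086; cumulative 113176
Total: 113176 scalar multiplications.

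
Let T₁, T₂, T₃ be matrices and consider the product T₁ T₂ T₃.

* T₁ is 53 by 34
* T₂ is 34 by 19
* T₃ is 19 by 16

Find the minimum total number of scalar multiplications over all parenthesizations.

Order (T₁ (T₂ T₃)): (T₂ T₃): 34×19 by 19×16 → 34×16, cost 34·19·16 = 10336; (T₁ (T₂ T₃)): 53×34 by 34×16 → 53×16, cost 53·34·16 = 28832; cumulative 39168. Total 39168.
Order ((T₁ T₂) T₃): (T₁ T₂): 53×34 by 34×19 → 53×19, cost 53·34·19 = 34238; ((T₁ T₂) T₃): 53×19 by 19×16 → 53×16, cost 53·19·16 = 16112; cumulative 50350. Total 50350.
Minimum: 39168.

39168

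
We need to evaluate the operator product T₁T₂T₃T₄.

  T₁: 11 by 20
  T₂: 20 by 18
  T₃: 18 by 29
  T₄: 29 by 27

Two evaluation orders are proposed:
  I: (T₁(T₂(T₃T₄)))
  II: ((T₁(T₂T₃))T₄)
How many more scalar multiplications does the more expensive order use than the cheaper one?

4321

Order I = (T₁(T₂(T₃T₄))): (T₃T₄): 18×29 by 29×27 → 18×27, cost 18·29·27 = 14094; (T₂(T₃T₄)): 20×18 by 18×27 → 20×27, cost 20·18·27 = 9720; cumulative 23814; (T₁(T₂(T₃T₄))): 11×20 by 20×27 → 11×27, cost 11·20·27 = 5940; cumulative 29754. Total 29754.
Order II = ((T₁(T₂T₃))T₄): (T₂T₃): 20×18 by 18×29 → 20×29, cost 20·18·29 = 10440; (T₁(T₂T₃)): 11×20 by 20×29 → 11×29, cost 11·20·29 = 6380; cumulative 16820; ((T₁(T₂T₃))T₄): 11×29 by 29×27 → 11×27, cost 11·29·27 = 8613; cumulative 25433. Total 25433.
Difference: |29754 − 25433| = 4321.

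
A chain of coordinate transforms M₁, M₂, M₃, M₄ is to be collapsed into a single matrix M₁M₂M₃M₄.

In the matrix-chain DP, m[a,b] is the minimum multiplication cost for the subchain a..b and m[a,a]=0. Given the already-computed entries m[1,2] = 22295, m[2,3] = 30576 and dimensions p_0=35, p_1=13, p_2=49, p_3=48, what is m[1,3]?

52416

m[1,3] = min over k∈[1,2] of m[1,k]+m[k+1,3]+p_{0}·p_k·p_{3}.
k=1: 0 + 30576 + 35·13·48 = 52416; k=2: 22295 + 0 + 35·49·48 = 104615.
Minimum: 52416 at k=1.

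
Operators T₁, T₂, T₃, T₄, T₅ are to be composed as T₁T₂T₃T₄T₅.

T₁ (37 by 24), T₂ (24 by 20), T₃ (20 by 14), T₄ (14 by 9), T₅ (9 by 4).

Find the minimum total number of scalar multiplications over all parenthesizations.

7096

Adjacent pairs: T₁T₂ = 37·24·20 = 17760; T₂T₃ = 24·20·14 = 6720; T₃T₄ = 20·14·9 = 2520; T₄T₅ = 14·9·4 = 504.
Length 3: T₁..T₃: k=1: 0+6720+37·24·14=19152; k=2: 17760+0+37·20·14=28120 → min 19152 | T₂..T₄: k=2: 0+2520+24·20·9=6840; k=3: 6720+0+24·14·9=9744 → min 6840 | T₃..T₅: k=3: 0+504+20·14·4=1624; k=4: 2520+0+20·9·4=3240 → min 1624.
Length 4: T₁..T₄: k=1: 0+6840+37·24·9=14832; k=2: 17760+2520+37·20·9=26940; k=3: 19152+0+37·14·9=23814 → min 14832 | T₂..T₅: k=2: 0+1624+24·20·4=3544; k=3: 6720+504+24·14·4=8568; k=4: 6840+0+24·9·4=7704 → min 3544.
Length 5: T₁..T₅: k=1: 0+3544+37·24·4=7096; k=2: 17760+1624+37·20·4=22344; k=3: 19152+504+37·14·4=21728; k=4: 14832+0+37·9·4=16164 → min 7096.
Optimal order: (T₁(T₂(T₃(T₄T₅)))) with cost 7096.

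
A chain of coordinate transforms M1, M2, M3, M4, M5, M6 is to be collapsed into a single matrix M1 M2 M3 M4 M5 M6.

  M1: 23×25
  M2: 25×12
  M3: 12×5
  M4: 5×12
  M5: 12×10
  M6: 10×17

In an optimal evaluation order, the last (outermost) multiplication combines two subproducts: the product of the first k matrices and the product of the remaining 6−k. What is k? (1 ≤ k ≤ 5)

Adjacent pairs: M1M2 = 23·25·12 = 6900; M2M3 = 25·12·5 = 1500; M3M4 = 12·5·12 = 720; M4M5 = 5·12·10 = 600; M5M6 = 12·10·17 = 2040.
Length 3: M1..M3: k=1: 0+1500+23·25·5=4375; k=2: 6900+0+23·12·5=8280 → min 4375 | M2..M4: k=2: 0+720+25·12·12=4320; k=3: 1500+0+25·5·12=3000 → min 3000 | M3..M5: k=3: 0+600+12·5·10=1200; k=4: 720+0+12·12·10=2160 → min 1200 | M4..M6: k=4: 0+2040+5·12·17=3060; k=5: 600+0+5·10·17=1450 → min 1450.
Length 4: M1..M4: k=1: 0+3000+23·25·12=9900; k=2: 6900+720+23·12·12=10932; k=3: 4375+0+23·5·12=5755 → min 5755 | M2..M5: k=2: 0+1200+25·12·10=4200; k=3: 1500+600+25·5·10=3350; k=4: 3000+0+25·12·10=6000 → min 3350 | M3..M6: k=3: 0+1450+12·5·17=2470; k=4: 720+2040+12·12·17=5208; k=5: 1200+0+12·10·17=3240 → min 2470.
Length 5: M1..M5: k=1: 0+3350+23·25·10=9100; k=2: 6900+1200+23·12·10=10860; k=3: 4375+600+23·5·10=6125; k=4: 5755+0+23·12·10=8515 → min 6125 | M2..M6: k=2: 0+2470+25·12·17=7570; k=3: 1500+1450+25·5·17=5075; k=4: 3000+2040+25·12·17=10140; k=5: 3350+0+25·10·17=7600 → min 5075.
Top-level splits: k=1: (M1..M1)·(M2..M6) → 0+5075+23·25·17 = 14850; k=2: (M1..M2)·(M3..M6) → 6900+2470+23·12·17 = 14062; k=3: (M1..M3)·(M4..M6) → 4375+1450+23·5·17 = 7780; k=4: (M1..M4)·(M5..M6) → 5755+2040+23·12·17 = 12487; k=5: (M1..M5)·(M6..M6) → 6125+0+23·10·17 = 10035.
Best split is after M3, i.e. k = 3.

3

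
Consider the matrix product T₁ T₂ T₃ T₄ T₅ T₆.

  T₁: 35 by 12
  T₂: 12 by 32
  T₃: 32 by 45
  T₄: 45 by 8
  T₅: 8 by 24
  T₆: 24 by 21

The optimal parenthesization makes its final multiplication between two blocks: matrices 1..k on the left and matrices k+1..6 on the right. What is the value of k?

Adjacent pairs: T₁T₂ = 35·12·32 = 13440; T₂T₃ = 12·32·45 = 17280; T₃T₄ = 32·45·8 = 11520; T₄T₅ = 45·8·24 = 8640; T₅T₆ = 8·24·21 = 4032.
Length 3: T₁..T₃: k=1: 0+17280+35·12·45=36180; k=2: 13440+0+35·32·45=63840 → min 36180 | T₂..T₄: k=2: 0+11520+12·32·8=14592; k=3: 17280+0+12·45·8=21600 → min 14592 | T₃..T₅: k=3: 0+8640+32·45·24=43200; k=4: 11520+0+32·8·24=17664 → min 17664 | T₄..T₆: k=4: 0+4032+45·8·21=11592; k=5: 8640+0+45·24·21=31320 → min 11592.
Length 4: T₁..T₄: k=1: 0+14592+35·12·8=17952; k=2: 13440+11520+35·32·8=33920; k=3: 36180+0+35·45·8=48780 → min 17952 | T₂..T₅: k=2: 0+17664+12·32·24=26880; k=3: 17280+8640+12·45·24=38880; k=4: 14592+0+12·8·24=16896 → min 16896 | T₃..T₆: k=3: 0+11592+32·45·21=41832; k=4: 11520+4032+32·8·21=20928; k=5: 17664+0+32·24·21=33792 → min 20928.
Length 5: T₁..T₅: k=1: 0+16896+35·12·24=26976; k=2: 13440+17664+35·32·24=57984; k=3: 36180+8640+35·45·24=82620; k=4: 17952+0+35·8·24=24672 → min 24672 | T₂..T₆: k=2: 0+20928+12·32·21=28992; k=3: 17280+11592+12·45·21=40212; k=4: 14592+4032+12·8·21=20640; k=5: 16896+0+12·24·21=22944 → min 20640.
Top-level splits: k=1: (T₁..T₁)·(T₂..T₆) → 0+20640+35·12·21 = 29460; k=2: (T₁..T₂)·(T₃..T₆) → 13440+20928+35·32·21 = 57888; k=3: (T₁..T₃)·(T₄..T₆) → 36180+11592+35·45·21 = 80847; k=4: (T₁..T₄)·(T₅..T₆) → 17952+4032+35·8·21 = 27864; k=5: (T₁..T₅)·(T₆..T₆) → 24672+0+35·24·21 = 42312.
Best split is after T₄, i.e. k = 4.

4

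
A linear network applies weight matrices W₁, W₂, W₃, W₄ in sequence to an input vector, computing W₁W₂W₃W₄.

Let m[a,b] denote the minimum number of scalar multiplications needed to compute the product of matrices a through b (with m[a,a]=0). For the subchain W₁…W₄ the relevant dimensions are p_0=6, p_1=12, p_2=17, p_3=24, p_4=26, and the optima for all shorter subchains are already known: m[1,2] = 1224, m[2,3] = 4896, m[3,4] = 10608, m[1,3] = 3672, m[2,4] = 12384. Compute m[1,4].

m[1,4] = min over k∈[1,3] of m[1,k]+m[k+1,4]+p_{0}·p_k·p_{4}.
k=1: 0 + 12384 + 6·12·26 = 14256; k=2: 1224 + 10608 + 6·17·26 = 14484; k=3: 3672 + 0 + 6·24·26 = 7416.
Minimum: 7416 at k=3.

7416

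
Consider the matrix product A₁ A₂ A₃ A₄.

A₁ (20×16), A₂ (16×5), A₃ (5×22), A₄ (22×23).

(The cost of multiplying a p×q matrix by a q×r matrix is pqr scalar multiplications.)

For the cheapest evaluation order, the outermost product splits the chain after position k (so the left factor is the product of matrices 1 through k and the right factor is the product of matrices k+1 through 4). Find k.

Adjacent pairs: A₁A₂ = 20·16·5 = 1600; A₂A₃ = 16·5·22 = 1760; A₃A₄ = 5·22·23 = 2530.
Length 3: A₁..A₃: k=1: 0+1760+20·16·22=8800; k=2: 1600+0+20·5·22=3800 → min 3800 | A₂..A₄: k=2: 0+2530+16·5·23=4370; k=3: 1760+0+16·22·23=9856 → min 4370.
Top-level splits: k=1: (A₁..A₁)·(A₂..A₄) → 0+4370+20·16·23 = 11730; k=2: (A₁..A₂)·(A₃..A₄) → 1600+2530+20·5·23 = 6430; k=3: (A₁..A₃)·(A₄..A₄) → 3800+0+20·22·23 = 13920.
Best split is after A₂, i.e. k = 2.

2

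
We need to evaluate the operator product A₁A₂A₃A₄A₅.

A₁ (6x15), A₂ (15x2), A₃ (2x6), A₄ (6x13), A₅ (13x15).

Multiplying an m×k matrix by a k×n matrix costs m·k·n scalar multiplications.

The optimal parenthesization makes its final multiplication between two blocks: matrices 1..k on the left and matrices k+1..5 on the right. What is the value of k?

Adjacent pairs: A₁A₂ = 6·15·2 = 180; A₂A₃ = 15·2·6 = 180; A₃A₄ = 2·6·13 = 156; A₄A₅ = 6·13·15 = 1170.
Length 3: A₁..A₃: k=1: 0+180+6·15·6=720; k=2: 180+0+6·2·6=252 → min 252 | A₂..A₄: k=2: 0+156+15·2·13=546; k=3: 180+0+15·6·13=1350 → min 546 | A₃..A₅: k=3: 0+1170+2·6·15=1350; k=4: 156+0+2·13·15=546 → min 546.
Length 4: A₁..A₄: k=1: 0+546+6·15·13=1716; k=2: 180+156+6·2·13=492; k=3: 252+0+6·6·13=720 → min 492 | A₂..A₅: k=2: 0+546+15·2·15=996; k=3: 180+1170+15·6·15=2700; k=4: 546+0+15·13·15=3471 → min 996.
Top-level splits: k=1: (A₁..A₁)·(A₂..A₅) → 0+996+6·15·15 = 2346; k=2: (A₁..A₂)·(A₃..A₅) → 180+546+6·2·15 = 906; k=3: (A₁..A₃)·(A₄..A₅) → 252+1170+6·6·15 = 1962; k=4: (A₁..A₄)·(A₅..A₅) → 492+0+6·13·15 = 1662.
Best split is after A₂, i.e. k = 2.

2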